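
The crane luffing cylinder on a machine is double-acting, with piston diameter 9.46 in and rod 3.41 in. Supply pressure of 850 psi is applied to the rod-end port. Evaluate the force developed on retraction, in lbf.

Rod-side annular area A_ann = π/4 × (9.46² − 3.41²) = 61.15 in^2
On retraction the pressure acts on the annular area (bore minus rod).
F = P × A_ann

F ≈ 52000 lbf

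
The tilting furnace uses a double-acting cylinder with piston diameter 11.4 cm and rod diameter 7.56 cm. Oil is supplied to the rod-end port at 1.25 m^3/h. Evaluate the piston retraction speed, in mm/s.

Rod-side annular area A_ann = π/4 × (11.4² − 7.56²) = 57.18 cm^2
Flow into the rod-end port fills the annular volume.
v = Q / A

v ≈ 60.7 mm/s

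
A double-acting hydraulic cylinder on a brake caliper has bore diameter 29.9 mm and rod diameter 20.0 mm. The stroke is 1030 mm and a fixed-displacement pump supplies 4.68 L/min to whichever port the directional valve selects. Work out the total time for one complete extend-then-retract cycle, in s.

t ≈ 14.4 s

Cap-side area A_cap = π/4 × (29.9 mm)² = 702.2 mm^2
Rod-side annular area A_ann = π/4 × (29.9² − 20.0²) = 388.0 mm^2
t_ext = A_cap·L/Q = 9.272 s
t_ret = A_ann·L/Q = 5.124 s
t_cycle = t_ext + t_ret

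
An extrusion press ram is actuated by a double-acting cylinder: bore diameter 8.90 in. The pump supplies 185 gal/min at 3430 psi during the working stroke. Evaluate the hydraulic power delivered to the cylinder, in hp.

Hydraulic power = P × Q

W ≈ 370 hp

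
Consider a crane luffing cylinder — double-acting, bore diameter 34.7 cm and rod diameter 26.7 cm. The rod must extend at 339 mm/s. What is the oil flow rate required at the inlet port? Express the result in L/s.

Q ≈ 32.1 L/s

Cap-side area A_cap = π/4 × (34.7 cm)² = 945.7 cm^2
Q = A × v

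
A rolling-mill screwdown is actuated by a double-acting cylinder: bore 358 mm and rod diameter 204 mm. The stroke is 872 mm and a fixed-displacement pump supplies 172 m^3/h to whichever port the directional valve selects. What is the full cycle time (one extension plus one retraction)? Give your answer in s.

t ≈ 3.08 s

Cap-side area A_cap = π/4 × (358 mm)² = 1.007e5 mm^2
Rod-side annular area A_ann = π/4 × (358² − 204²) = 67970 mm^2
t_ext = A_cap·L/Q = 1.837 s
t_ret = A_ann·L/Q = 1.241 s
t_cycle = t_ext + t_ret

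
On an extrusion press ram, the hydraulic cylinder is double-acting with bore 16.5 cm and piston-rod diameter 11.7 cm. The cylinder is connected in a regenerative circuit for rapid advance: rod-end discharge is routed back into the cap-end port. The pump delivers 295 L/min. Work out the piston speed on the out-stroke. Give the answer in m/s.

In regeneration the rod-end outflow joins the pump flow into the cap end, so the net volume the pump must supply per unit advance equals the rod cross-section area.
Rod cross-section A_rod = π/4 × (11.7 cm)² = 107.5 cm^2
v = Q_pump / A_rod

v ≈ 0.457 m/s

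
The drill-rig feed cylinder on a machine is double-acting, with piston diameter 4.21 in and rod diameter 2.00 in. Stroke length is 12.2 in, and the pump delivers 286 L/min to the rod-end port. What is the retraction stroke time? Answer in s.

Rod-side annular area A_ann = π/4 × (4.21² − 2.00²) = 10.78 in^2
Swept volume V = A × L; t = V / Q = A·L / Q

t ≈ 0.452 s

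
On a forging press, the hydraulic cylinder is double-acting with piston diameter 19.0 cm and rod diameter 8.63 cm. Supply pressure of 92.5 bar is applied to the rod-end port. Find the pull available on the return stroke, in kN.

Rod-side annular area A_ann = π/4 × (19.0² − 8.63²) = 225.0 cm^2
On retraction the pressure acts on the annular area (bore minus rod).
F = P × A_ann

F ≈ 208 kN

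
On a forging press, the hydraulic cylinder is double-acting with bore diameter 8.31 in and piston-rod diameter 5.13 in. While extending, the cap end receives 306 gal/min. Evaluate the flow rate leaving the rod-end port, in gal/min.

Cap-side area A_cap = π/4 × (8.31 in)² = 54.24 in^2
Rod-side annular area A_ann = π/4 × (8.31² − 5.13²) = 33.57 in^2
Piston speed v = Q_in/A_cap; rod-end outflow Q_out = v × A_ann = Q_in × A_ann/A_cap.

Q_out ≈ 189 gal/min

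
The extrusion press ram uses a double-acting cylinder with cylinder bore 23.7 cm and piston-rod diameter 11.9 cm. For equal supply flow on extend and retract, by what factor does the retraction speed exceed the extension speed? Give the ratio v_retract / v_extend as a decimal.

v_ret/v_ext ≈ 1.34

Cap-side area A_cap = π/4 × (23.7 cm)² = 441.2 cm^2
Rod-side annular area A_ann = π/4 × (23.7² − 11.9²) = 329.9 cm^2
For equal Q, v ∝ 1/A, so v_ret/v_ext = A_cap/A_ann.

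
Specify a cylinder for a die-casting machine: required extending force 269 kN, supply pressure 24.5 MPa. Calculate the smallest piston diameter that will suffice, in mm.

Extension force acts on the full piston face: F = P × (π/4)D².
D = √(4F / (πP)) = √(4 × 269 kN / (π × 24.5 MPa))

D ≈ 118 mm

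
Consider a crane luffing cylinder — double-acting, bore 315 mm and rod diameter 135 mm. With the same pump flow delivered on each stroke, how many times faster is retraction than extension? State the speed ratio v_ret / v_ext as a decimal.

v_ret/v_ext ≈ 1.23

Cap-side area A_cap = π/4 × (315 mm)² = 77930 mm^2
Rod-side annular area A_ann = π/4 × (315² − 135²) = 63620 mm^2
For equal Q, v ∝ 1/A, so v_ret/v_ext = A_cap/A_ann.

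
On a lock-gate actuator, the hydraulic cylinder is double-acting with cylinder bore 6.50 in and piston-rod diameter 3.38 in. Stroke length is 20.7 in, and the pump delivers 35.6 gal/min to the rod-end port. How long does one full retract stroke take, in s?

t ≈ 3.66 s

Rod-side annular area A_ann = π/4 × (6.50² − 3.38²) = 24.21 in^2
Swept volume V = A × L; t = V / Q = A·L / Q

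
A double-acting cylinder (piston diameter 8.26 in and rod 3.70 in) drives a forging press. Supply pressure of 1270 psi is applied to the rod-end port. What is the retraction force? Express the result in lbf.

Rod-side annular area A_ann = π/4 × (8.26² − 3.70²) = 42.83 in^2
On retraction the pressure acts on the annular area (bore minus rod).
F = P × A_ann

F ≈ 54400 lbf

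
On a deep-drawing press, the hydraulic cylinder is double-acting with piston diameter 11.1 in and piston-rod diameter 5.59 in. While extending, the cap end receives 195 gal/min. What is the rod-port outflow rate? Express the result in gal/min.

Q_out ≈ 146 gal/min

Cap-side area A_cap = π/4 × (11.1 in)² = 96.77 in^2
Rod-side annular area A_ann = π/4 × (11.1² − 5.59²) = 72.23 in^2
Piston speed v = Q_in/A_cap; rod-end outflow Q_out = v × A_ann = Q_in × A_ann/A_cap.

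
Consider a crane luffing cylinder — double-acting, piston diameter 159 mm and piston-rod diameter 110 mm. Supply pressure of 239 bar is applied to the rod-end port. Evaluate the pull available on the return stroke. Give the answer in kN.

F ≈ 247 kN

Rod-side annular area A_ann = π/4 × (159² − 110²) = 10350 mm^2
On retraction the pressure acts on the annular area (bore minus rod).
F = P × A_ann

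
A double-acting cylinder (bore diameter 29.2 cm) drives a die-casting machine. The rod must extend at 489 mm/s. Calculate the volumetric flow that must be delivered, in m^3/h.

Q ≈ 118 m^3/h

Cap-side area A_cap = π/4 × (29.2 cm)² = 669.7 cm^2
Q = A × v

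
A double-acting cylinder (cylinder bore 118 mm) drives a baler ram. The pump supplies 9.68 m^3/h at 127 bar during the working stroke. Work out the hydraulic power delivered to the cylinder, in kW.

W ≈ 34.1 kW

Hydraulic power = P × Q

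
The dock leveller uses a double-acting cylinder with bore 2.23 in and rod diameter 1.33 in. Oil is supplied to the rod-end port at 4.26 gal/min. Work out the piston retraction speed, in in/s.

Rod-side annular area A_ann = π/4 × (2.23² − 1.33²) = 2.516 in^2
Flow into the rod-end port fills the annular volume.
v = Q / A

v ≈ 6.52 in/s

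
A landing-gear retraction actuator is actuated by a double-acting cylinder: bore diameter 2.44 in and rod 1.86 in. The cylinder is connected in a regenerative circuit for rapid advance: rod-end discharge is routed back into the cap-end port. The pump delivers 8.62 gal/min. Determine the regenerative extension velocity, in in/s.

v ≈ 12.2 in/s

In regeneration the rod-end outflow joins the pump flow into the cap end, so the net volume the pump must supply per unit advance equals the rod cross-section area.
Rod cross-section A_rod = π/4 × (1.86 in)² = 2.717 in^2
v = Q_pump / A_rod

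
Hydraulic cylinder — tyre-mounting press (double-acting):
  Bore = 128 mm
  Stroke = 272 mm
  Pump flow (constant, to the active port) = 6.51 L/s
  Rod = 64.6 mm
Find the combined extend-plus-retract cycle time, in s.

t ≈ 0.938 s

Cap-side area A_cap = π/4 × (128 mm)² = 12870 mm^2
Rod-side annular area A_ann = π/4 × (128² − 64.6²) = 9590 mm^2
t_ext = A_cap·L/Q = 0.5376 s
t_ret = A_ann·L/Q = 0.4007 s
t_cycle = t_ext + t_ret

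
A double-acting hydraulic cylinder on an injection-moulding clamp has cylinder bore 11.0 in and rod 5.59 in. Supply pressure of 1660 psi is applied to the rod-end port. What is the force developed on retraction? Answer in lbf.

F ≈ 1.17e5 lbf

Rod-side annular area A_ann = π/4 × (11.0² − 5.59²) = 70.49 in^2
On retraction the pressure acts on the annular area (bore minus rod).
F = P × A_ann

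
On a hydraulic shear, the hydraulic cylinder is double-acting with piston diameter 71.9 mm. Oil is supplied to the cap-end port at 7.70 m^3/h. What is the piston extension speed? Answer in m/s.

v ≈ 0.527 m/s

Cap-side area A_cap = π/4 × (71.9 mm)² = 4060 mm^2
v = Q / A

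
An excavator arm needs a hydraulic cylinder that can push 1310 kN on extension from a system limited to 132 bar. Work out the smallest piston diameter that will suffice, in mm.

Extension force acts on the full piston face: F = P × (π/4)D².
D = √(4F / (πP)) = √(4 × 1310 kN / (π × 132 bar))

D ≈ 355 mm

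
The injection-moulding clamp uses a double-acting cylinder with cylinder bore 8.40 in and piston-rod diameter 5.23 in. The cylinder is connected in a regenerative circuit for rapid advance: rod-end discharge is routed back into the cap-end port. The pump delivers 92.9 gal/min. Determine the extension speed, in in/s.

v ≈ 16.6 in/s

In regeneration the rod-end outflow joins the pump flow into the cap end, so the net volume the pump must supply per unit advance equals the rod cross-section area.
Rod cross-section A_rod = π/4 × (5.23 in)² = 21.48 in^2
v = Q_pump / A_rod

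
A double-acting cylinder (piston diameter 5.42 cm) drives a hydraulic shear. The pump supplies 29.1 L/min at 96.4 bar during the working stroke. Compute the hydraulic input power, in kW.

Hydraulic power = P × Q

W ≈ 4.68 kW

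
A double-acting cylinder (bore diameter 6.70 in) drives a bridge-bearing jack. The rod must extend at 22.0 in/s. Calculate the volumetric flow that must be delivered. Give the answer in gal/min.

Q ≈ 201 gal/min

Cap-side area A_cap = π/4 × (6.70 in)² = 35.26 in^2
Q = A × v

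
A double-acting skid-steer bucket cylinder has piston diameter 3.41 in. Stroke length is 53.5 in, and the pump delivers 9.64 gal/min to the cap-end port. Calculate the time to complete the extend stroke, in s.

t ≈ 13.2 s

Cap-side area A_cap = π/4 × (3.41 in)² = 9.133 in^2
Swept volume V = A × L; t = V / Q = A·L / Q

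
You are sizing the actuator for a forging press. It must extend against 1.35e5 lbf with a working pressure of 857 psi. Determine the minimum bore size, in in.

D ≈ 14.2 in

Extension force acts on the full piston face: F = P × (π/4)D².
D = √(4F / (πP)) = √(4 × 1.35e5 lbf / (π × 857 psi))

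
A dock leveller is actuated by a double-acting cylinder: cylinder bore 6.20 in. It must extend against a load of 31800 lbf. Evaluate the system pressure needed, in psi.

P ≈ 1050 psi

Cap-side area A_cap = π/4 × (6.20 in)² = 30.19 in^2
P = F / A = 31800 lbf / A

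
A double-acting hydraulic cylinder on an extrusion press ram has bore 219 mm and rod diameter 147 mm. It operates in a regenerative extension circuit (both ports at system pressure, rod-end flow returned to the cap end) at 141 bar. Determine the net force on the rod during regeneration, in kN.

F ≈ 239 kN

With equal pressure on both faces, forces on the annular region cancel; the net push is pressure × rod cross-section.
Rod cross-section A_rod = π/4 × (147 mm)² = 16970 mm^2
F = P × A_rod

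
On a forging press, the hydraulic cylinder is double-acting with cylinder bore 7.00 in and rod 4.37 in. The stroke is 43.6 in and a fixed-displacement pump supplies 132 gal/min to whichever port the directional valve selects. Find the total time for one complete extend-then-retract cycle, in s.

t ≈ 5.32 s

Cap-side area A_cap = π/4 × (7.00 in)² = 38.48 in^2
Rod-side annular area A_ann = π/4 × (7.00² − 4.37²) = 23.49 in^2
t_ext = A_cap·L/Q = 3.302 s
t_ret = A_ann·L/Q = 2.015 s
t_cycle = t_ext + t_ret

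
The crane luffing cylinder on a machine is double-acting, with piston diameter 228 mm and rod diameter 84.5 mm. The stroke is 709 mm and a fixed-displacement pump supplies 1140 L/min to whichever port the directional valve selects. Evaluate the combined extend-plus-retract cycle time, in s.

Cap-side area A_cap = π/4 × (228 mm)² = 40830 mm^2
Rod-side annular area A_ann = π/4 × (228² − 84.5²) = 35220 mm^2
t_ext = A_cap·L/Q = 1.524 s
t_ret = A_ann·L/Q = 1.314 s
t_cycle = t_ext + t_ret

t ≈ 2.84 s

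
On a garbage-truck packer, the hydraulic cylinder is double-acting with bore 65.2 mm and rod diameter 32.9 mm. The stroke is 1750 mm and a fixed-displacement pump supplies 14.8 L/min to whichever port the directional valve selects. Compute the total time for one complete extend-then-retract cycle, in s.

Cap-side area A_cap = π/4 × (65.2 mm)² = 3339 mm^2
Rod-side annular area A_ann = π/4 × (65.2² − 32.9²) = 2489 mm^2
t_ext = A_cap·L/Q = 23.69 s
t_ret = A_ann·L/Q = 17.66 s
t_cycle = t_ext + t_ret

t ≈ 41.3 s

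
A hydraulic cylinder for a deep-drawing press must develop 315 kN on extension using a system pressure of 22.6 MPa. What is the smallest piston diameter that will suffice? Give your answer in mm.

Extension force acts on the full piston face: F = P × (π/4)D².
D = √(4F / (πP)) = √(4 × 315 kN / (π × 22.6 MPa))

D ≈ 133 mm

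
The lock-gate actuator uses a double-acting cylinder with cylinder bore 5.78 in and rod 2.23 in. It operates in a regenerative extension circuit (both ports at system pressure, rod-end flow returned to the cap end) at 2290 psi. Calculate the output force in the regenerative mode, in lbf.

With equal pressure on both faces, forces on the annular region cancel; the net push is pressure × rod cross-section.
Rod cross-section A_rod = π/4 × (2.23 in)² = 3.906 in^2
F = P × A_rod

F ≈ 8940 lbf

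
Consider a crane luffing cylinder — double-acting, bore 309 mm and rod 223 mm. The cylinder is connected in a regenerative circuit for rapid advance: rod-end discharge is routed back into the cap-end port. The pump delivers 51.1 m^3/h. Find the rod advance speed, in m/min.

In regeneration the rod-end outflow joins the pump flow into the cap end, so the net volume the pump must supply per unit advance equals the rod cross-section area.
Rod cross-section A_rod = π/4 × (223 mm)² = 39060 mm^2
v = Q_pump / A_rod

v ≈ 21.8 m/min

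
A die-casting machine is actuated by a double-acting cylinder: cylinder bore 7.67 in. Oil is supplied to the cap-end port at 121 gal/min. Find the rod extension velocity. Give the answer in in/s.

Cap-side area A_cap = π/4 × (7.67 in)² = 46.20 in^2
v = Q / A

v ≈ 10.1 in/s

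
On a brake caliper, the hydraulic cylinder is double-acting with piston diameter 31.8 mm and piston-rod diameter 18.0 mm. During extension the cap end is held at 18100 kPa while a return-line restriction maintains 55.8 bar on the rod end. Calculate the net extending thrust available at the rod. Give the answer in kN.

Cap-side area A_cap = π/4 × (31.8 mm)² = 794.2 mm^2
Rod-side annular area A_ann = π/4 × (31.8² − 18.0²) = 539.8 mm^2
Net thrust = P_cap·A_cap − P_rod·A_ann = 14.38 kN − 3.012 kN

F ≈ 11.4 kN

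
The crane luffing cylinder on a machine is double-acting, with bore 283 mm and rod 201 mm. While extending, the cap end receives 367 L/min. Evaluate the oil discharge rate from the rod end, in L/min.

Cap-side area A_cap = π/4 × (283 mm)² = 62900 mm^2
Rod-side annular area A_ann = π/4 × (283² − 201²) = 31170 mm^2
Piston speed v = Q_in/A_cap; rod-end outflow Q_out = v × A_ann = Q_in × A_ann/A_cap.

Q_out ≈ 182 L/min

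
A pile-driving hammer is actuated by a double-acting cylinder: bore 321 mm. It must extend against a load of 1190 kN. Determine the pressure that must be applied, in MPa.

Cap-side area A_cap = π/4 × (321 mm)² = 80930 mm^2
P = F / A = 1190 kN / A

P ≈ 14.7 MPa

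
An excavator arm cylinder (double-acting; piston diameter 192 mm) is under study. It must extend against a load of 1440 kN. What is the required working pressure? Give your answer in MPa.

Cap-side area A_cap = π/4 × (192 mm)² = 28950 mm^2
P = F / A = 1440 kN / A

P ≈ 49.7 MPa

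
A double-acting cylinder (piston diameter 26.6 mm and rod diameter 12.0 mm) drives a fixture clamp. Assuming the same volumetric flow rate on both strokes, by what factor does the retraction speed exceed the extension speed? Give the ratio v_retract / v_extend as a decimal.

v_ret/v_ext ≈ 1.26

Cap-side area A_cap = π/4 × (26.6 mm)² = 555.7 mm^2
Rod-side annular area A_ann = π/4 × (26.6² − 12.0²) = 442.6 mm^2
For equal Q, v ∝ 1/A, so v_ret/v_ext = A_cap/A_ann.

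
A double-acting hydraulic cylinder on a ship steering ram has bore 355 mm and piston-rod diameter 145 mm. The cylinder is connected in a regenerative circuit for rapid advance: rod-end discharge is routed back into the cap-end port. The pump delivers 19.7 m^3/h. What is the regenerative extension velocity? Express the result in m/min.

In regeneration the rod-end outflow joins the pump flow into the cap end, so the net volume the pump must supply per unit advance equals the rod cross-section area.
Rod cross-section A_rod = π/4 × (145 mm)² = 16510 mm^2
v = Q_pump / A_rod

v ≈ 19.9 m/min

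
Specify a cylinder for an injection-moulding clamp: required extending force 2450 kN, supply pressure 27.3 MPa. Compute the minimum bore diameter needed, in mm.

Extension force acts on the full piston face: F = P × (π/4)D².
D = √(4F / (πP)) = √(4 × 2450 kN / (π × 27.3 MPa))

D ≈ 338 mm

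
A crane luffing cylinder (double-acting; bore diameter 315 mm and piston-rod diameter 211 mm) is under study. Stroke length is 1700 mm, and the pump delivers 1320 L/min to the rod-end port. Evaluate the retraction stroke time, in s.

Rod-side annular area A_ann = π/4 × (315² − 211²) = 42960 mm^2
Swept volume V = A × L; t = V / Q = A·L / Q

t ≈ 3.32 s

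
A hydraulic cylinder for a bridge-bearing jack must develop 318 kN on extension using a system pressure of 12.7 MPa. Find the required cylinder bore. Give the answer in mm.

D ≈ 179 mm

Extension force acts on the full piston face: F = P × (π/4)D².
D = √(4F / (πP)) = √(4 × 318 kN / (π × 12.7 MPa))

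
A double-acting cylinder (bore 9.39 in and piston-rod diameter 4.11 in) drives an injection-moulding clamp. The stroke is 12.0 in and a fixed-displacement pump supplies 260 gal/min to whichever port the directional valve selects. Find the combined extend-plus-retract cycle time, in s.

Cap-side area A_cap = π/4 × (9.39 in)² = 69.25 in^2
Rod-side annular area A_ann = π/4 × (9.39² − 4.11²) = 55.98 in^2
t_ext = A_cap·L/Q = 0.8302 s
t_ret = A_ann·L/Q = 0.6711 s
t_cycle = t_ext + t_ret

t ≈ 1.50 s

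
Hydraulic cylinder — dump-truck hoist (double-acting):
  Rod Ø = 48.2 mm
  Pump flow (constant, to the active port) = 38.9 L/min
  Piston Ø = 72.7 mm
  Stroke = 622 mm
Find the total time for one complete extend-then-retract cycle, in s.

t ≈ 6.21 s

Cap-side area A_cap = π/4 × (72.7 mm)² = 4151 mm^2
Rod-side annular area A_ann = π/4 × (72.7² − 48.2²) = 2326 mm^2
t_ext = A_cap·L/Q = 3.982 s
t_ret = A_ann·L/Q = 2.232 s
t_cycle = t_ext + t_ret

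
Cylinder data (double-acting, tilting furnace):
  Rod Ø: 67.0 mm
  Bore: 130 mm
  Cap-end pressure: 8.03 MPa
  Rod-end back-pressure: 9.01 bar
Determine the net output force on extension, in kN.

F ≈ 97.8 kN

Cap-side area A_cap = π/4 × (130 mm)² = 13270 mm^2
Rod-side annular area A_ann = π/4 × (130² − 67.0²) = 9748 mm^2
Net thrust = P_cap·A_cap − P_rod·A_ann = 106.6 kN − 8.783 kN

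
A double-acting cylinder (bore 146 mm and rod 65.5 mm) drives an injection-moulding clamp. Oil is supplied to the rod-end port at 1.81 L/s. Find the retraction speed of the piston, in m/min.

Rod-side annular area A_ann = π/4 × (146² − 65.5²) = 13370 mm^2
Flow into the rod-end port fills the annular volume.
v = Q / A

v ≈ 8.12 m/min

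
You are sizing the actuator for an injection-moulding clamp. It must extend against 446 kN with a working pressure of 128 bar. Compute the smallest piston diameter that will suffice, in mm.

D ≈ 211 mm

Extension force acts on the full piston face: F = P × (π/4)D².
D = √(4F / (πP)) = √(4 × 446 kN / (π × 128 bar))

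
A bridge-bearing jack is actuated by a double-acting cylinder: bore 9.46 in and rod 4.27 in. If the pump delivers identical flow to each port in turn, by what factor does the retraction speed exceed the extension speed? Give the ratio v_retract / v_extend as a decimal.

v_ret/v_ext ≈ 1.26

Cap-side area A_cap = π/4 × (9.46 in)² = 70.29 in^2
Rod-side annular area A_ann = π/4 × (9.46² − 4.27²) = 55.97 in^2
For equal Q, v ∝ 1/A, so v_ret/v_ext = A_cap/A_ann.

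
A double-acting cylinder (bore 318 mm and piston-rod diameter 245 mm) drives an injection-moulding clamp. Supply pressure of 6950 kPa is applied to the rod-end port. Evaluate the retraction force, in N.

F ≈ 2.24e5 N

Rod-side annular area A_ann = π/4 × (318² − 245²) = 32280 mm^2
On retraction the pressure acts on the annular area (bore minus rod).
F = P × A_ann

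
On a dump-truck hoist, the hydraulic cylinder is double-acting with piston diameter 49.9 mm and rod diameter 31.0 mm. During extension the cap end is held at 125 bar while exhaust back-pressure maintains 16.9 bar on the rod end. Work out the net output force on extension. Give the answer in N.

F ≈ 22400 N

Cap-side area A_cap = π/4 × (49.9 mm)² = 1956 mm^2
Rod-side annular area A_ann = π/4 × (49.9² − 31.0²) = 1201 mm^2
Net thrust = P_cap·A_cap − P_rod·A_ann = 24450 N − 2029 N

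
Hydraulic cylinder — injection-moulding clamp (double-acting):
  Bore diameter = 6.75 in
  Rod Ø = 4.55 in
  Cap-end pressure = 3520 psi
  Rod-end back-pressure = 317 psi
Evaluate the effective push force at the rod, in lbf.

F ≈ 1.20e5 lbf

Cap-side area A_cap = π/4 × (6.75 in)² = 35.78 in^2
Rod-side annular area A_ann = π/4 × (6.75² − 4.55²) = 19.52 in^2
Net thrust = P_cap·A_cap − P_rod·A_ann = 1.260e5 lbf − 6189 lbf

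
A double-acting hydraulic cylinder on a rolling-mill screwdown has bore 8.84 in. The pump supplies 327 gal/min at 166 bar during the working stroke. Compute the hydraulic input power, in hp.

W ≈ 459 hp

Hydraulic power = P × Q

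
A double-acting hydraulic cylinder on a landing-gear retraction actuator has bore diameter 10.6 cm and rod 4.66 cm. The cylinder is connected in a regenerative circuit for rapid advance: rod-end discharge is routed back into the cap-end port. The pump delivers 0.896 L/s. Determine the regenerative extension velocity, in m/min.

v ≈ 31.5 m/min

In regeneration the rod-end outflow joins the pump flow into the cap end, so the net volume the pump must supply per unit advance equals the rod cross-section area.
Rod cross-section A_rod = π/4 × (4.66 cm)² = 17.06 cm^2
v = Q_pump / A_rod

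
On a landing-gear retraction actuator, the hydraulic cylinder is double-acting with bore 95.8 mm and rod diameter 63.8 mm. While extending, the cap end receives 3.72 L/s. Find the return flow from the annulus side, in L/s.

Q_out ≈ 2.07 L/s

Cap-side area A_cap = π/4 × (95.8 mm)² = 7208 mm^2
Rod-side annular area A_ann = π/4 × (95.8² − 63.8²) = 4011 mm^2
Piston speed v = Q_in/A_cap; rod-end outflow Q_out = v × A_ann = Q_in × A_ann/A_cap.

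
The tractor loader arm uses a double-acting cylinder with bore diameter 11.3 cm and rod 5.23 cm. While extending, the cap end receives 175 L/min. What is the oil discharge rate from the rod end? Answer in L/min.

Cap-side area A_cap = π/4 × (11.3 cm)² = 100.3 cm^2
Rod-side annular area A_ann = π/4 × (11.3² − 5.23²) = 78.80 cm^2
Piston speed v = Q_in/A_cap; rod-end outflow Q_out = v × A_ann = Q_in × A_ann/A_cap.

Q_out ≈ 138 L/min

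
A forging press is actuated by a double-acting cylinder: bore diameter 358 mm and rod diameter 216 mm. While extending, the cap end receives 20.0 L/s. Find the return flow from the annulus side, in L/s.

Q_out ≈ 12.7 L/s

Cap-side area A_cap = π/4 × (358 mm)² = 1.007e5 mm^2
Rod-side annular area A_ann = π/4 × (358² − 216²) = 64020 mm^2
Piston speed v = Q_in/A_cap; rod-end outflow Q_out = v × A_ann = Q_in × A_ann/A_cap.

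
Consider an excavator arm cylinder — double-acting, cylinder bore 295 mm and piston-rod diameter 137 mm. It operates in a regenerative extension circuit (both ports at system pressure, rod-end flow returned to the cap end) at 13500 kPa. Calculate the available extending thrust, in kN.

With equal pressure on both faces, forces on the annular region cancel; the net push is pressure × rod cross-section.
Rod cross-section A_rod = π/4 × (137 mm)² = 14740 mm^2
F = P × A_rod

F ≈ 199 kN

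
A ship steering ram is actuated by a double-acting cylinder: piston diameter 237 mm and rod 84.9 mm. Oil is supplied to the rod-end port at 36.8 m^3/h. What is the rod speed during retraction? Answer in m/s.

v ≈ 0.266 m/s

Rod-side annular area A_ann = π/4 × (237² − 84.9²) = 38450 mm^2
Flow into the rod-end port fills the annular volume.
v = Q / A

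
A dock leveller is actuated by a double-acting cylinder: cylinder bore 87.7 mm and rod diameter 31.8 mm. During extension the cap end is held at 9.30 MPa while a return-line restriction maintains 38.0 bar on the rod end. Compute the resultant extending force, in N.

F ≈ 36200 N

Cap-side area A_cap = π/4 × (87.7 mm)² = 6041 mm^2
Rod-side annular area A_ann = π/4 × (87.7² − 31.8²) = 5246 mm^2
Net thrust = P_cap·A_cap − P_rod·A_ann = 56180 N − 19940 N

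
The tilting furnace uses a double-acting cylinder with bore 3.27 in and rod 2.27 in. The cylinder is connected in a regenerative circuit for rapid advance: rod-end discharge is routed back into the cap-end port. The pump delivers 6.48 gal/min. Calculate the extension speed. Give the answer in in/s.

v ≈ 6.16 in/s

In regeneration the rod-end outflow joins the pump flow into the cap end, so the net volume the pump must supply per unit advance equals the rod cross-section area.
Rod cross-section A_rod = π/4 × (2.27 in)² = 4.047 in^2
v = Q_pump / A_rod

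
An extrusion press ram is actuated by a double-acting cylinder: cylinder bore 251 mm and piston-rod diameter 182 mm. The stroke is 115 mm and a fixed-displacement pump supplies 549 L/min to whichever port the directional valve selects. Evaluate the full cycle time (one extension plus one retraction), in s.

Cap-side area A_cap = π/4 × (251 mm)² = 49480 mm^2
Rod-side annular area A_ann = π/4 × (251² − 182²) = 23470 mm^2
t_ext = A_cap·L/Q = 0.6219 s
t_ret = A_ann·L/Q = 0.2949 s
t_cycle = t_ext + t_ret

t ≈ 0.917 s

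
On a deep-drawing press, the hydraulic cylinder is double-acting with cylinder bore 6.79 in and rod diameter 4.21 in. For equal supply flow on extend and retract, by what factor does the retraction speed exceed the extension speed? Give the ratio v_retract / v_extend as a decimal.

v_ret/v_ext ≈ 1.62

Cap-side area A_cap = π/4 × (6.79 in)² = 36.21 in^2
Rod-side annular area A_ann = π/4 × (6.79² − 4.21²) = 22.29 in^2
For equal Q, v ∝ 1/A, so v_ret/v_ext = A_cap/A_ann.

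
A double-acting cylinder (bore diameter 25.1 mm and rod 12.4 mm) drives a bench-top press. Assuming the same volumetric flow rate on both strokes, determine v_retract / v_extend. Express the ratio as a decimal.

Cap-side area A_cap = π/4 × (25.1 mm)² = 494.8 mm^2
Rod-side annular area A_ann = π/4 × (25.1² − 12.4²) = 374.0 mm^2
For equal Q, v ∝ 1/A, so v_ret/v_ext = A_cap/A_ann.

v_ret/v_ext ≈ 1.32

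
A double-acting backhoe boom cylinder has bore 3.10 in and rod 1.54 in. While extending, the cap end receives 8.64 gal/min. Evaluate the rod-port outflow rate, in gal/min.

Q_out ≈ 6.51 gal/min

Cap-side area A_cap = π/4 × (3.10 in)² = 7.548 in^2
Rod-side annular area A_ann = π/4 × (3.10² − 1.54²) = 5.685 in^2
Piston speed v = Q_in/A_cap; rod-end outflow Q_out = v × A_ann = Q_in × A_ann/A_cap.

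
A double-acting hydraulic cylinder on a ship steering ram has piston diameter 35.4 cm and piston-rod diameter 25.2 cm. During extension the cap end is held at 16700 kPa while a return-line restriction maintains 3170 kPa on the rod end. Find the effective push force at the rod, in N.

Cap-side area A_cap = π/4 × (35.4 cm)² = 984.2 cm^2
Rod-side annular area A_ann = π/4 × (35.4² − 25.2²) = 485.5 cm^2
Net thrust = P_cap·A_cap − P_rod·A_ann = 1.644e6 N − 1.539e5 N

F ≈ 1.49e6 N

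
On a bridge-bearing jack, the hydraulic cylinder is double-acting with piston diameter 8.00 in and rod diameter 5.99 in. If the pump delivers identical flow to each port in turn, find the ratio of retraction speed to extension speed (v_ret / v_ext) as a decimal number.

v_ret/v_ext ≈ 2.28

Cap-side area A_cap = π/4 × (8.00 in)² = 50.27 in^2
Rod-side annular area A_ann = π/4 × (8.00² − 5.99²) = 22.09 in^2
For equal Q, v ∝ 1/A, so v_ret/v_ext = A_cap/A_ann.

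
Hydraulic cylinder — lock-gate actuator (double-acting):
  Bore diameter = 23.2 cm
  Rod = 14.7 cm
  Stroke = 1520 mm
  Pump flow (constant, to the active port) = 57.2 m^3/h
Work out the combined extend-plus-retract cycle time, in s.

t ≈ 6.46 s

Cap-side area A_cap = π/4 × (23.2 cm)² = 422.7 cm^2
Rod-side annular area A_ann = π/4 × (23.2² − 14.7²) = 253.0 cm^2
t_ext = A_cap·L/Q = 4.044 s
t_ret = A_ann·L/Q = 2.420 s
t_cycle = t_ext + t_ret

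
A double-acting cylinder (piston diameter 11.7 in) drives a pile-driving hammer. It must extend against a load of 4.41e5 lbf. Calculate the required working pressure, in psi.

Cap-side area A_cap = π/4 × (11.7 in)² = 107.5 in^2
P = F / A = 4.41e5 lbf / A

P ≈ 4100 psi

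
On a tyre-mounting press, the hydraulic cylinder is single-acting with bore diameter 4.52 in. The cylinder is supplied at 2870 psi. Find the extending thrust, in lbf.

F ≈ 46100 lbf

Cap-side area A_cap = π/4 × (4.52 in)² = 16.05 in^2
F = P × A_cap = 2870 psi × A_cap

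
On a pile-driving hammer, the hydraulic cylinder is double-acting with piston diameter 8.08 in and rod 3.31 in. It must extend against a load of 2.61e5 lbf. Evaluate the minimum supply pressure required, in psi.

P ≈ 5090 psi

Cap-side area A_cap = π/4 × (8.08 in)² = 51.28 in^2
P = F / A = 2.61e5 lbf / A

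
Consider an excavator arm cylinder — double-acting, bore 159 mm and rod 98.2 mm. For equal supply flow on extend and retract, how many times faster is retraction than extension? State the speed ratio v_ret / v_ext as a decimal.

Cap-side area A_cap = π/4 × (159 mm)² = 19860 mm^2
Rod-side annular area A_ann = π/4 × (159² − 98.2²) = 12280 mm^2
For equal Q, v ∝ 1/A, so v_ret/v_ext = A_cap/A_ann.

v_ret/v_ext ≈ 1.62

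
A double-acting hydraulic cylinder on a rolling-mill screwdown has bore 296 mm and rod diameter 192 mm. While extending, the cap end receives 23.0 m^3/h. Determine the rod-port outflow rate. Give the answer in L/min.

Cap-side area A_cap = π/4 × (296 mm)² = 68810 mm^2
Rod-side annular area A_ann = π/4 × (296² − 192²) = 39860 mm^2
Piston speed v = Q_in/A_cap; rod-end outflow Q_out = v × A_ann = Q_in × A_ann/A_cap.

Q_out ≈ 222 L/min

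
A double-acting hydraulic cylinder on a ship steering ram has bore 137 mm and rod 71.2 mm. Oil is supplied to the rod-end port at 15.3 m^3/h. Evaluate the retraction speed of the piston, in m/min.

Rod-side annular area A_ann = π/4 × (137² − 71.2²) = 10760 mm^2
Flow into the rod-end port fills the annular volume.
v = Q / A

v ≈ 23.7 m/min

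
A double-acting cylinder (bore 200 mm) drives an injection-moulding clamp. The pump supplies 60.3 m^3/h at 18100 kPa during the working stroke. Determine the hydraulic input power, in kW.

Hydraulic power = P × Q

W ≈ 303 kW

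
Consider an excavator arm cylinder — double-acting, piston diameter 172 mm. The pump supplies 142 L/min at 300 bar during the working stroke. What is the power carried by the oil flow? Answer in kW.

Hydraulic power = P × Q

W ≈ 71.0 kW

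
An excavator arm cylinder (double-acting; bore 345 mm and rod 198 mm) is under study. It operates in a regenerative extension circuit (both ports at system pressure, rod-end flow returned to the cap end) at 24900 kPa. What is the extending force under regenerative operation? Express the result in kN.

With equal pressure on both faces, forces on the annular region cancel; the net push is pressure × rod cross-section.
Rod cross-section A_rod = π/4 × (198 mm)² = 30790 mm^2
F = P × A_rod

F ≈ 767 kN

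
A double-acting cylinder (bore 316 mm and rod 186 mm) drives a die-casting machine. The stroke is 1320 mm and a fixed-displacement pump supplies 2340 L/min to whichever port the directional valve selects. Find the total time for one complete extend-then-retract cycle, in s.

Cap-side area A_cap = π/4 × (316 mm)² = 78430 mm^2
Rod-side annular area A_ann = π/4 × (316² − 186²) = 51260 mm^2
t_ext = A_cap·L/Q = 2.654 s
t_ret = A_ann·L/Q = 1.735 s
t_cycle = t_ext + t_ret

t ≈ 4.39 s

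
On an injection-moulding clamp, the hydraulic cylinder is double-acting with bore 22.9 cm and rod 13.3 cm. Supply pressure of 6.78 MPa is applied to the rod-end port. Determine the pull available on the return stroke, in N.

F ≈ 1.85e5 N

Rod-side annular area A_ann = π/4 × (22.9² − 13.3²) = 272.9 cm^2
On retraction the pressure acts on the annular area (bore minus rod).
F = P × A_ann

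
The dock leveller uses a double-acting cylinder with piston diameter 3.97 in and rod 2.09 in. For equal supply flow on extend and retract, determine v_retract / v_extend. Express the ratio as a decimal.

v_ret/v_ext ≈ 1.38

Cap-side area A_cap = π/4 × (3.97 in)² = 12.38 in^2
Rod-side annular area A_ann = π/4 × (3.97² − 2.09²) = 8.948 in^2
For equal Q, v ∝ 1/A, so v_ret/v_ext = A_cap/A_ann.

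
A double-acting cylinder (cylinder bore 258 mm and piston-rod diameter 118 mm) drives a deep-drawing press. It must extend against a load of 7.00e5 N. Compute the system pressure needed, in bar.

Cap-side area A_cap = π/4 × (258 mm)² = 52280 mm^2
P = F / A = 7.00e5 N / A

P ≈ 134 bar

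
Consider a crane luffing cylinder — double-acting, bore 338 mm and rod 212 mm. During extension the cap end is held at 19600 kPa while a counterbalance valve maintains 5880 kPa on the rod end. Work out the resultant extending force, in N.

Cap-side area A_cap = π/4 × (338 mm)² = 89730 mm^2
Rod-side annular area A_ann = π/4 × (338² − 212²) = 54430 mm^2
Net thrust = P_cap·A_cap − P_rod·A_ann = 1.759e6 N − 3.200e5 N

F ≈ 1.44e6 N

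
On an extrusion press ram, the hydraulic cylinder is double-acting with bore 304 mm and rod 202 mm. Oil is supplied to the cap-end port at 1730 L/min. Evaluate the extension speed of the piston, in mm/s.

v ≈ 397 mm/s

Cap-side area A_cap = π/4 × (304 mm)² = 72580 mm^2
v = Q / A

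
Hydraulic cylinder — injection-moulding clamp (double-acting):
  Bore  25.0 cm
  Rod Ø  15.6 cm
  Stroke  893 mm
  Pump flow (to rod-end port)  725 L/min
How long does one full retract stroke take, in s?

Rod-side annular area A_ann = π/4 × (25.0² − 15.6²) = 299.7 cm^2
Swept volume V = A × L; t = V / Q = A·L / Q

t ≈ 2.22 s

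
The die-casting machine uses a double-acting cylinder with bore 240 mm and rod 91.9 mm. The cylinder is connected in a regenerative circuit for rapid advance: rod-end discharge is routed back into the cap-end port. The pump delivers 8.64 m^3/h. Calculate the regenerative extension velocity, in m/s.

In regeneration the rod-end outflow joins the pump flow into the cap end, so the net volume the pump must supply per unit advance equals the rod cross-section area.
Rod cross-section A_rod = π/4 × (91.9 mm)² = 6633 mm^2
v = Q_pump / A_rod

v ≈ 0.362 m/s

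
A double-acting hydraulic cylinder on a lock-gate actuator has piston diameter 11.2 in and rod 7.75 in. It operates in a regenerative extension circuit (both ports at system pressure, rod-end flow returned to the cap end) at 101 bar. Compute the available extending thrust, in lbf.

With equal pressure on both faces, forces on the annular region cancel; the net push is pressure × rod cross-section.
Rod cross-section A_rod = π/4 × (7.75 in)² = 47.17 in^2
F = P × A_rod

F ≈ 69100 lbf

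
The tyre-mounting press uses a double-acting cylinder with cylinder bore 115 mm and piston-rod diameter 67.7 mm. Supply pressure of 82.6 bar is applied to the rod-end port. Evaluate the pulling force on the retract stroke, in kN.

F ≈ 56.1 kN

Rod-side annular area A_ann = π/4 × (115² − 67.7²) = 6787 mm^2
On retraction the pressure acts on the annular area (bore minus rod).
F = P × A_ann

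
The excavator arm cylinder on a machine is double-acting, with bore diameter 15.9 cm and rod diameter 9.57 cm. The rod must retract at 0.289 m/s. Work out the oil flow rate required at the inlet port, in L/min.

Q ≈ 220 L/min

Rod-side annular area A_ann = π/4 × (15.9² − 9.57²) = 126.6 cm^2
Q = A × v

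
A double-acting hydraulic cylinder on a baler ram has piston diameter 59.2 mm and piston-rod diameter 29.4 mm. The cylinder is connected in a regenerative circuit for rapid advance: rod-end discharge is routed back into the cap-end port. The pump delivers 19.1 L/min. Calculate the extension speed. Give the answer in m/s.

v ≈ 0.469 m/s

In regeneration the rod-end outflow joins the pump flow into the cap end, so the net volume the pump must supply per unit advance equals the rod cross-section area.
Rod cross-section A_rod = π/4 × (29.4 mm)² = 678.9 mm^2
v = Q_pump / A_rod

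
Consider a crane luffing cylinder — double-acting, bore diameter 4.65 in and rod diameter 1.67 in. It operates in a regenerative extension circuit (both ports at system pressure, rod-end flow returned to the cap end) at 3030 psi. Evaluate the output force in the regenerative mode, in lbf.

With equal pressure on both faces, forces on the annular region cancel; the net push is pressure × rod cross-section.
Rod cross-section A_rod = π/4 × (1.67 in)² = 2.190 in^2
F = P × A_rod

F ≈ 6640 lbf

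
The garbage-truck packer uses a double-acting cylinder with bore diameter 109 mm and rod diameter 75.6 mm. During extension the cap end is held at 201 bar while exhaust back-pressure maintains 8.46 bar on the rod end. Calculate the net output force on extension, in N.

F ≈ 1.83e5 N

Cap-side area A_cap = π/4 × (109 mm)² = 9331 mm^2
Rod-side annular area A_ann = π/4 × (109² − 75.6²) = 4842 mm^2
Net thrust = P_cap·A_cap − P_rod·A_ann = 1.876e5 N − 4097 N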